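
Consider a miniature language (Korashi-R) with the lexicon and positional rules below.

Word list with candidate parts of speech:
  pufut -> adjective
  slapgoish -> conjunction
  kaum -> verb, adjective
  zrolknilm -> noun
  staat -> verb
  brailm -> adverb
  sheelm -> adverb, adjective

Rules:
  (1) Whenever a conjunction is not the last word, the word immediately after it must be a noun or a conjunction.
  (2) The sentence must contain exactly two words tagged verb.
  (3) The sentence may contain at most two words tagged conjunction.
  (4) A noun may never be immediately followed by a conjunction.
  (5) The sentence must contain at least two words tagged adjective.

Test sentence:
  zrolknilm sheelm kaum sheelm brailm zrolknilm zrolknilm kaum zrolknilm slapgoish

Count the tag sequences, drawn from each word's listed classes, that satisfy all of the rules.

Candidates per position — 1:zrolknilm {noun}; 2:sheelm {adverb,adjective}; 3:kaum {verb,adjective}; 4:sheelm {adverb,adjective}; 5:brailm {adverb}; 6:zrolknilm {noun}; 7:zrolknilm {noun}; 8:kaum {verb,adjective}; 9:zrolknilm {noun}; 10:slapgoish {conjunction}.
There are 16 candidate sequences in total.
Rule 4 cannot be satisfied by any choice of tags from the lexicon.
So there is no consistent tagging.
Count = 0.

0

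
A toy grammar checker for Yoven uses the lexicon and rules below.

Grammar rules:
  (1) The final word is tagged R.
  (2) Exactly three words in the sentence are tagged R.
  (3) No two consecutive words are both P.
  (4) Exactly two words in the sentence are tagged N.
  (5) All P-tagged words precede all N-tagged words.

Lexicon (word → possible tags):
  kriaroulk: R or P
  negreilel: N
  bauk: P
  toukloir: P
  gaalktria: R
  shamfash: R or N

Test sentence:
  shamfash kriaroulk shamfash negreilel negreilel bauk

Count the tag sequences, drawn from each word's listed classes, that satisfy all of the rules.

Candidates per position — 1:shamfash {R,N}; 2:kriaroulk {R,P}; 3:shamfash {R,N}; 4:negreilel {N}; 5:negreilel {N}; 6:bauk {P}.
There are 8 candidate sequences in total.
Rule 1 cannot be satisfied by any choice of tags from the lexicon.
So there is no consistent tagging.
Count = 0.

0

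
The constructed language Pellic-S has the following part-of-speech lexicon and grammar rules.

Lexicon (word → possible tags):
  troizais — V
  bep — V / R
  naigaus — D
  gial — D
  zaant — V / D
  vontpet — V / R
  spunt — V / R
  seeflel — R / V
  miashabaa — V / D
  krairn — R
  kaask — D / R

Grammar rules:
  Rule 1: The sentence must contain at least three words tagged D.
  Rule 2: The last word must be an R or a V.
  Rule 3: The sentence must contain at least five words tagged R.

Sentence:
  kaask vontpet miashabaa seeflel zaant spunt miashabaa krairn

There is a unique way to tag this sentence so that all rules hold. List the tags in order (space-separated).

R R D R D R D R

Candidates per position — 1:kaask {D,R}; 2:vontpet {V,R}; 3:miashabaa {V,D}; 4:seeflel {R,V}; 5:zaant {V,D}; 6:spunt {V,R}; 7:miashabaa {V,D}; 8:krairn {R}.
Word 1 cannot be D — rule 3 would then fail for every completion. It is R.
Word 2 cannot be V — rule 3 would then fail for every completion. It is R.
Word 3 cannot be V — rule 1 would then fail for every completion. It is D.
Word 4 cannot be V — rule 3 would then fail for every completion. It is R.
Word 5 cannot be V — rule 1 would then fail for every completion. It is D.
Word 6 cannot be V — rule 3 would then fail for every completion. It is R.
Word 7 cannot be V — rule 1 would then fail for every completion. It is D.
So the tagging must be: R R D R D R D R.
Rule-by-rule: rule 1 satisfied; rule 2 satisfied; rule 3 satisfied.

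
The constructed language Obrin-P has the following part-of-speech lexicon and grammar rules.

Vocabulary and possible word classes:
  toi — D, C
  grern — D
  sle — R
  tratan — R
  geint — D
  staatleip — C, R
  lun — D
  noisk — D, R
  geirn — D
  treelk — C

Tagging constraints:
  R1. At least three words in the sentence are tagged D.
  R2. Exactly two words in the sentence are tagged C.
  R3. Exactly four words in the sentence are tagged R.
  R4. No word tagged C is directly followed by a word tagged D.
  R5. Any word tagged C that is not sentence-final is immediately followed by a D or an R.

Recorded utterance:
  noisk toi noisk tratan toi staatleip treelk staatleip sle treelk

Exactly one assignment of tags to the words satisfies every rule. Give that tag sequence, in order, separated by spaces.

Candidates per position — 1:noisk {D,R}; 2:toi {D,C}; 3:noisk {D,R}; 4:tratan {R}; 5:toi {D,C}; 6:staatleip {C,R}; 7:treelk {C}; 8:staatleip {C,R}; 9:sle {R}; 10:treelk {C}.
Position 2: tagging it C would leave rule 2 unsatisfiable, so it must be D.
Position 5: tagging it C would leave rule 2 unsatisfiable, so it must be D.
Position 6: tagging it C would leave rule 2 unsatisfiable, so it must be R.
Position 8: tagging it C would leave rule 2 unsatisfiable, so it must be R.
Position 1: tagging it R would leave rule 3 unsatisfiable, so it must be D.
Position 3: tagging it R would leave rule 3 unsatisfiable, so it must be D.
The unique satisfying tagging is: D D D R D R C R R C.
Verifying each rule — rule 1 ok; rule 2 ok; rule 3 ok; rule 4 ok; rule 5 ok.

D D D R D R C R R C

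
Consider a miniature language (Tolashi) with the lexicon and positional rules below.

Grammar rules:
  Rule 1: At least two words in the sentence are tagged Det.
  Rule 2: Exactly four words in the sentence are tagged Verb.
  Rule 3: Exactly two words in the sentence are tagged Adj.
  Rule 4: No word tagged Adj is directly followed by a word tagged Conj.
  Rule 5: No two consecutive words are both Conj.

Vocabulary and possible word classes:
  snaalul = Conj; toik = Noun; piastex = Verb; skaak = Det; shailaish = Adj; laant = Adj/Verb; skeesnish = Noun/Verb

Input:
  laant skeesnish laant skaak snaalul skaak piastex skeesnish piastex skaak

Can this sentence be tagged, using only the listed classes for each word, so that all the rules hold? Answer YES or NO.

Candidates per position — 1:laant {Adj,Verb}; 2:skeesnish {Noun,Verb}; 3:laant {Adj,Verb}; 4:skaak {Det}; 5:snaalul {Conj}; 6:skaak {Det}; 7:piastex {Verb}; 8:skeesnish {Noun,Verb}; 9:piastex {Verb}; 10:skaak {Det}.
One satisfying assignment: Adj Verb Adj Det Conj Det Verb Verb Verb Det.
Checking: rule 1 ✓; rule 2 ✓; rule 3 ✓; rule 4 ✓; rule 5 ✓.

YES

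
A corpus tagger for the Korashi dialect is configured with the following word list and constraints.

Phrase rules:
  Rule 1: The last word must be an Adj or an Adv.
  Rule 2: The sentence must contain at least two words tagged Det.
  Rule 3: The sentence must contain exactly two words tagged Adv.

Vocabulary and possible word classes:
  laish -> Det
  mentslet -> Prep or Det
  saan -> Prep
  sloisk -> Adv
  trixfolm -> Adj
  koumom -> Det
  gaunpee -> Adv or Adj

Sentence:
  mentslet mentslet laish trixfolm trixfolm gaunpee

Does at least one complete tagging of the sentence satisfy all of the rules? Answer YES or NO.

NO

Candidates per position — 1:mentslet {Prep,Det}; 2:mentslet {Prep,Det}; 3:laish {Det}; 4:trixfolm {Adj}; 5:trixfolm {Adj}; 6:gaunpee {Adv,Adj}.
Rule 3 cannot be satisfied by any choice of tags from the lexicon.
So there is no consistent tagging.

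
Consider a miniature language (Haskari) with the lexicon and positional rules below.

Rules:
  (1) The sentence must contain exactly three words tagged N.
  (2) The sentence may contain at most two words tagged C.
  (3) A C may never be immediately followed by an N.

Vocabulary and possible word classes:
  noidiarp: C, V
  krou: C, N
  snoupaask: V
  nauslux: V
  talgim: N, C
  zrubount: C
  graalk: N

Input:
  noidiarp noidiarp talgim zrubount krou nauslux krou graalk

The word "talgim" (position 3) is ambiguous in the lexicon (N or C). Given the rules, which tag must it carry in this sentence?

N

Candidates per position — 1:noidiarp {C,V}; 2:noidiarp {C,V}; 3:talgim {N,C}; 4:zrubount {C}; 5:krou {C,N}; 6:nauslux {V}; 7:krou {C,N}; 8:graalk {N}.
If word 5 were N, no tagging could satisfy rule 3; so word 5 is C.
If word 7 were C, no tagging could satisfy rule 1; so word 7 is N.
If word 1 were C, no tagging could satisfy rule 2; so word 1 is V.
If word 2 were C, no tagging could satisfy rule 2; so word 2 is V.
If word 3 were C, no tagging could satisfy rule 1; so word 3 is N.
The only consistent sequence is: V V N C C V N N.
Verifying each rule — rule 1 ✓; rule 2 ✓; rule 3 ✓.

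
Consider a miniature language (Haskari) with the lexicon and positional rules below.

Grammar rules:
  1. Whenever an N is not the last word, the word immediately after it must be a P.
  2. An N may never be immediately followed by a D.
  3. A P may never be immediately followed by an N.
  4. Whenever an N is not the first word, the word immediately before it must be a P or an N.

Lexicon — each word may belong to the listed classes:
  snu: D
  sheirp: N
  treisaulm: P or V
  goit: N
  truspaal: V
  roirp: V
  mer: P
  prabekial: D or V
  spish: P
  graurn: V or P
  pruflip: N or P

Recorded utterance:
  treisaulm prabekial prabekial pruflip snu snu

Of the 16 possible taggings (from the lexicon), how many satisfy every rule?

8

Candidates per position — 1:treisaulm {P,V}; 2:prabekial {D,V}; 3:prabekial {D,V}; 4:pruflip {N,P}; 5:snu {D}; 6:snu {D}.
There are 16 candidate sequences in total.
Checking each against the rules leaves 8 sequences.
Count = 8.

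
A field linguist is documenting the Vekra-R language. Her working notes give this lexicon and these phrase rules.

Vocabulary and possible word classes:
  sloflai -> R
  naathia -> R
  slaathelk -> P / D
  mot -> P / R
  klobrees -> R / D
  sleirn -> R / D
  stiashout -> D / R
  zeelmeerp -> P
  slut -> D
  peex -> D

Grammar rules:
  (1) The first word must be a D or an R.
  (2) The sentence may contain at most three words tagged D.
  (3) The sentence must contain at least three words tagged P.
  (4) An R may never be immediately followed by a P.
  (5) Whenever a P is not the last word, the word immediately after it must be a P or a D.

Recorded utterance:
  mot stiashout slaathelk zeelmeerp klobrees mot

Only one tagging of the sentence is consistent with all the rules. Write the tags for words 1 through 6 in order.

Candidates per position — 1:mot {P,R}; 2:stiashout {D,R}; 3:slaathelk {P,D}; 4:zeelmeerp {P}; 5:klobrees {R,D}; 6:mot {P,R}.
Position 1: tagging it P would leave rule 1 unsatisfiable, so it must be R.
Position 3: tagging it D would leave rule 3 unsatisfiable, so it must be P.
Position 5: tagging it R would leave rule 5 unsatisfiable, so it must be D.
Position 6: tagging it R would leave rule 3 unsatisfiable, so it must be P.
Position 2: tagging it R would leave rule 4 unsatisfiable, so it must be D.
That leaves exactly one tagging: R D P P D P.
Checking: rule 1 satisfied; rule 2 satisfied; rule 3 satisfied; rule 4 satisfied; rule 5 satisfied.

R D P P D P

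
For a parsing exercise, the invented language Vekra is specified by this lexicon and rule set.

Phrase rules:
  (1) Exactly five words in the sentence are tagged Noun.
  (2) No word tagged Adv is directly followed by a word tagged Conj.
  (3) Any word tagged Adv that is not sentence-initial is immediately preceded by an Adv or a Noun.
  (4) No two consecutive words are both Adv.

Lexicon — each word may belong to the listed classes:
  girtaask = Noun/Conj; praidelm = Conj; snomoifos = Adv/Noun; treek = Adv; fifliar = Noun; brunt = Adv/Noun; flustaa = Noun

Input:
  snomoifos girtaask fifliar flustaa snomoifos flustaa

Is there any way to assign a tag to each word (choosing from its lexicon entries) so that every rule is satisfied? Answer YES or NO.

Candidates per position — 1:snomoifos {Adv,Noun}; 2:girtaask {Noun,Conj}; 3:fifliar {Noun}; 4:flustaa {Noun}; 5:snomoifos {Adv,Noun}; 6:flustaa {Noun}.
One satisfying assignment: Noun Conj Noun Noun Noun Noun.
Checking: rule 1 ✓; rule 2 ✓; rule 3 ✓; rule 4 ✓.

YES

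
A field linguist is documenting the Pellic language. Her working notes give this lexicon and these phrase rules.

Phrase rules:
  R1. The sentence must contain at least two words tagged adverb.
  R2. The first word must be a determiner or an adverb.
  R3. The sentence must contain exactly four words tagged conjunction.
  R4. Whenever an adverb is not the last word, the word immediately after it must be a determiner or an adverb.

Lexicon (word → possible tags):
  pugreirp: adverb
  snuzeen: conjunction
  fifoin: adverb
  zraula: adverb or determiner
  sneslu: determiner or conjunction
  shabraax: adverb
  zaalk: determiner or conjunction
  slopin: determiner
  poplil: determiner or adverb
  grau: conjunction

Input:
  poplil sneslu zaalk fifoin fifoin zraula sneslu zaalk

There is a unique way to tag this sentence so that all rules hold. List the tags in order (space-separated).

determiner conjunction conjunction adverb adverb determiner conjunction conjunction

Candidates per position — 1:poplil {determiner,adverb}; 2:sneslu {determiner,conjunction}; 3:zaalk {determiner,conjunction}; 4:fifoin {adverb}; 5:fifoin {adverb}; 6:zraula {adverb,determiner}; 7:sneslu {determiner,conjunction}; 8:zaalk {determiner,conjunction}.
Position 2: tagging it determiner would leave rule 3 unsatisfiable, so it must be conjunction.
Position 3: tagging it determiner would leave rule 3 unsatisfiable, so it must be conjunction.
Position 7: tagging it determiner would leave rule 3 unsatisfiable, so it must be conjunction.
Position 8: tagging it determiner would leave rule 3 unsatisfiable, so it must be conjunction.
Position 1: tagging it adverb would leave rule 4 unsatisfiable, so it must be determiner.
Position 6: tagging it adverb would leave rule 4 unsatisfiable, so it must be determiner.
That leaves exactly one tagging: determiner conjunction conjunction adverb adverb determiner conjunction conjunction.
Rule-by-rule: rule 1 holds; rule 2 holds; rule 3 holds; rule 4 holds.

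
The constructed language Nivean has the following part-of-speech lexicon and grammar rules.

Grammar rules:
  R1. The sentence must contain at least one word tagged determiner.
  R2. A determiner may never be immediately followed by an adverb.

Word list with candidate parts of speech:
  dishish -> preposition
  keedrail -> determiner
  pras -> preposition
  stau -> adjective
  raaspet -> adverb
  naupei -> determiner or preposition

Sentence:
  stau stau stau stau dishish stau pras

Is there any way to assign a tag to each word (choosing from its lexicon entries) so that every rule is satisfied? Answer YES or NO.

Candidates per position — 1:stau {adjective}; 2:stau {adjective}; 3:stau {adjective}; 4:stau {adjective}; 5:dishish {preposition}; 6:stau {adjective}; 7:pras {preposition}.
Rule 1 cannot be satisfied by any choice of tags from the lexicon.
So there is no consistent tagging.

NO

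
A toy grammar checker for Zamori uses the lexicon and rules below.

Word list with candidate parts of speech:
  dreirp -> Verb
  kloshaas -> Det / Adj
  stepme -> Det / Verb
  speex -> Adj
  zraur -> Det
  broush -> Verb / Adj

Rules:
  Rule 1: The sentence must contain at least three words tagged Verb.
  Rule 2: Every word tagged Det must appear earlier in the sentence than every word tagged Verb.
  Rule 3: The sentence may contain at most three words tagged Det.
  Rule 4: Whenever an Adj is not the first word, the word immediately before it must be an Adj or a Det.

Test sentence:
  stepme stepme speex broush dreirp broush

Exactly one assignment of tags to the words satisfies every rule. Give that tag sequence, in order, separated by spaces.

Det Det Adj Verb Verb Verb

Candidates per position — 1:stepme {Det,Verb}; 2:stepme {Det,Verb}; 3:speex {Adj}; 4:broush {Verb,Adj}; 5:dreirp {Verb}; 6:broush {Verb,Adj}.
If word 2 were Verb, no tagging could satisfy rule 4; so word 2 is Det.
If word 6 were Adj, no tagging could satisfy rule 4; so word 6 is Verb.
If word 1 were Verb, no tagging could satisfy rule 2; so word 1 is Det.
If word 4 were Adj, no tagging could satisfy rule 1; so word 4 is Verb.
The unique satisfying tagging is: Det Det Adj Verb Verb Verb.
Verifying each rule — rule 1 ok; rule 2 ok; rule 3 ok; rule 4 ok.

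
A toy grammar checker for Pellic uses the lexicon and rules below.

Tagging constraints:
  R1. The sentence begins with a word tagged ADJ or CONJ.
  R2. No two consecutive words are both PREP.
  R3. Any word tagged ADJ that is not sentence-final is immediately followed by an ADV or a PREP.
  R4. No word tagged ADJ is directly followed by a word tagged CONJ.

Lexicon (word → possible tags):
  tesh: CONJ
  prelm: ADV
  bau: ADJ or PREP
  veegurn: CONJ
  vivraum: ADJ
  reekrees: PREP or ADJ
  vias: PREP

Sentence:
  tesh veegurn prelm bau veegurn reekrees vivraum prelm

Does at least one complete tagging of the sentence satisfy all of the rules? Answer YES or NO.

YES

Candidates per position — 1:tesh {CONJ}; 2:veegurn {CONJ}; 3:prelm {ADV}; 4:bau {ADJ,PREP}; 5:veegurn {CONJ}; 6:reekrees {PREP,ADJ}; 7:vivraum {ADJ}; 8:prelm {ADV}.
One satisfying assignment: CONJ CONJ ADV PREP CONJ PREP ADJ ADV.
Rule-by-rule: rule 1 ✓; rule 2 ✓; rule 3 ✓; rule 4 ✓.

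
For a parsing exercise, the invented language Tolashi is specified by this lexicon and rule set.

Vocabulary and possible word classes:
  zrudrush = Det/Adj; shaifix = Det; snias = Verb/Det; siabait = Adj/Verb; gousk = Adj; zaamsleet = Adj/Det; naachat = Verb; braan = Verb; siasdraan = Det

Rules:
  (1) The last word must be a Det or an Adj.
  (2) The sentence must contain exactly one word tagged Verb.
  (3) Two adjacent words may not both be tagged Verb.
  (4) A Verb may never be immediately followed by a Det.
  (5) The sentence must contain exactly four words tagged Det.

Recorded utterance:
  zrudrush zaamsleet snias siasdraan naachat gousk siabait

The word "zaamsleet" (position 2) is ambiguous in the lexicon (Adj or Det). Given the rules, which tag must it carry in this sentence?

Candidates per position — 1:zrudrush {Det,Adj}; 2:zaamsleet {Adj,Det}; 3:snias {Verb,Det}; 4:siasdraan {Det}; 5:naachat {Verb}; 6:gousk {Adj}; 7:siabait {Adj,Verb}.
Word 1 cannot be Adj — rule 5 would then fail for every completion. It is Det.
Word 2 cannot be Adj — rule 5 would then fail for every completion. It is Det.
Word 3 cannot be Verb — rule 2 would then fail for every completion. It is Det.
Word 7 cannot be Verb — rule 1 would then fail for every completion. It is Adj.
So the tagging must be: Det Det Det Det Verb Adj Adj.
Check: rule 1 holds; rule 2 holds; rule 3 holds; rule 4 holds; rule 5 holds.

Det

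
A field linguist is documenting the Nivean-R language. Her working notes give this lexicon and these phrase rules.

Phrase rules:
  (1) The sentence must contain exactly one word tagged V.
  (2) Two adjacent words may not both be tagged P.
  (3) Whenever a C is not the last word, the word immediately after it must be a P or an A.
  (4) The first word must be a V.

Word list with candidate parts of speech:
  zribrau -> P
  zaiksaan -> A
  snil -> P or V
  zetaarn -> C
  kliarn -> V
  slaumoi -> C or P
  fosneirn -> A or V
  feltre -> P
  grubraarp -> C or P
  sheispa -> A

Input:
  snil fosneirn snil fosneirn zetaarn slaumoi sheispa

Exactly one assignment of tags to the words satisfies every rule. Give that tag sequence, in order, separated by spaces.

V A P A C P A

Candidates per position — 1:snil {P,V}; 2:fosneirn {A,V}; 3:snil {P,V}; 4:fosneirn {A,V}; 5:zetaarn {C}; 6:slaumoi {C,P}; 7:sheispa {A}.
Word 1 cannot be P — rule 4 would then fail for every completion. It is V.
Word 2 cannot be V — rule 1 would then fail for every completion. It is A.
Word 3 cannot be V — rule 1 would then fail for every completion. It is P.
Word 4 cannot be V — rule 1 would then fail for every completion. It is A.
Word 6 cannot be C — rule 3 would then fail for every completion. It is P.
So the tagging must be: V A P A C P A.
Rule-by-rule: rule 1 ok; rule 2 ok; rule 3 ok; rule 4 ok.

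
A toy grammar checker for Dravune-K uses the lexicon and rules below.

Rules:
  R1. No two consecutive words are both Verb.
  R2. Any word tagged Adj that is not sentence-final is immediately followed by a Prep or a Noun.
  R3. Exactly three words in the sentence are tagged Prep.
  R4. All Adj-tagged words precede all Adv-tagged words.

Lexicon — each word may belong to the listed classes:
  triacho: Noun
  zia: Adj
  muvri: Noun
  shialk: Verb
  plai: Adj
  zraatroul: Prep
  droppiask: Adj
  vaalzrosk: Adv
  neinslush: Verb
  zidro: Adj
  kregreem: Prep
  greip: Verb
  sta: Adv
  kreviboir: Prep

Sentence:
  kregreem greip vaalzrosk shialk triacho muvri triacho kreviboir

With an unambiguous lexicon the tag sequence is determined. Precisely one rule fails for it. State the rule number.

Fixed tagging: Prep Verb Adv Verb Noun Noun Noun Prep.
Checking each rule: R1 ok, R2 ok, R3 fails, R4 ok.
Only rule 3 fails.

3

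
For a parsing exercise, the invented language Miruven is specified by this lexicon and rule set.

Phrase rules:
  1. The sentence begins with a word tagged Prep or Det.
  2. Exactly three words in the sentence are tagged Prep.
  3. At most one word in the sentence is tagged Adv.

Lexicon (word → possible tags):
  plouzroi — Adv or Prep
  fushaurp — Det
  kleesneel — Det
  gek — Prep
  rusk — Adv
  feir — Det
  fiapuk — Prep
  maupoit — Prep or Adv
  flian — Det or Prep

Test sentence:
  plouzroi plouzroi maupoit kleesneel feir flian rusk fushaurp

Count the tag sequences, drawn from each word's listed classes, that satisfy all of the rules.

1

Candidates per position — 1:plouzroi {Adv,Prep}; 2:plouzroi {Adv,Prep}; 3:maupoit {Prep,Adv}; 4:kleesneel {Det}; 5:feir {Det}; 6:flian {Det,Prep}; 7:rusk {Adv}; 8:fushaurp {Det}.
There are 16 candidate sequences in total.
The sequences that satisfy every rule: Prep Prep Prep Det Det Det Adv Det.
Count = 1.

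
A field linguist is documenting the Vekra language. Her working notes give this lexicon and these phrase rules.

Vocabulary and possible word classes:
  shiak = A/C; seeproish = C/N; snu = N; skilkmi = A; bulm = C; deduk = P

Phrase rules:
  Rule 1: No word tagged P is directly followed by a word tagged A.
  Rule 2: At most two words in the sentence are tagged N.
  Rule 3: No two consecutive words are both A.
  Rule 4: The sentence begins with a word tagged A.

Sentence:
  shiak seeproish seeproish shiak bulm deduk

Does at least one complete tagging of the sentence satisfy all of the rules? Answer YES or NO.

YES

Candidates per position — 1:shiak {A,C}; 2:seeproish {C,N}; 3:seeproish {C,N}; 4:shiak {A,C}; 5:bulm {C}; 6:deduk {P}.
One satisfying assignment: A N C C C P.
Rule-by-rule: rule 1 ✓; rule 2 ✓; rule 3 ✓; rule 4 ✓.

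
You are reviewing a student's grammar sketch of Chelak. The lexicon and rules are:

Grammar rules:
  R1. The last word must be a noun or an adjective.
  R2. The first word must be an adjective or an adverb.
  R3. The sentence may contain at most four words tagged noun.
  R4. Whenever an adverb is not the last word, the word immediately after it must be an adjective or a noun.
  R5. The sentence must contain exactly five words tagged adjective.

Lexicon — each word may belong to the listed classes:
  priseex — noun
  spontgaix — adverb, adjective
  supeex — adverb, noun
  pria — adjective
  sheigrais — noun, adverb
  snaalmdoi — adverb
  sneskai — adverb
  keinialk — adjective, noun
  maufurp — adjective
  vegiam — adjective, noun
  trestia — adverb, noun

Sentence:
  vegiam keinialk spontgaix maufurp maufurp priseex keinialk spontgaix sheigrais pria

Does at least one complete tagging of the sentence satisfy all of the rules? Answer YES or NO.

Candidates per position — 1:vegiam {adjective,noun}; 2:keinialk {adjective,noun}; 3:spontgaix {adverb,adjective}; 4:maufurp {adjective}; 5:maufurp {adjective}; 6:priseex {noun}; 7:keinialk {adjective,noun}; 8:spontgaix {adverb,adjective}; 9:sheigrais {noun,adverb}; 10:pria {adjective}.
One satisfying assignment: adjective noun adjective adjective adjective noun noun adverb noun adjective.
Rule-by-rule: rule 1 satisfied; rule 2 satisfied; rule 3 satisfied; rule 4 satisfied; rule 5 satisfied.

YES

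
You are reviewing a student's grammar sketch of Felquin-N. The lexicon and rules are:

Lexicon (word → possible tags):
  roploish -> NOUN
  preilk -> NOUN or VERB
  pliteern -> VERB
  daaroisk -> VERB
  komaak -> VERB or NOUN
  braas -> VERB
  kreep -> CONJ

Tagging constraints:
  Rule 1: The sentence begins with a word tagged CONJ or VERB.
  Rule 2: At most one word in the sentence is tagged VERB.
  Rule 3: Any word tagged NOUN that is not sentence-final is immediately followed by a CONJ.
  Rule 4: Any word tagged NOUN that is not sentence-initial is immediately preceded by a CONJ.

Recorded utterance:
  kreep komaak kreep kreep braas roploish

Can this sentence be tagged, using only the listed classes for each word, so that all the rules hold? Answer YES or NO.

NO

Candidates per position — 1:kreep {CONJ}; 2:komaak {VERB,NOUN}; 3:kreep {CONJ}; 4:kreep {CONJ}; 5:braas {VERB}; 6:roploish {NOUN}.
Rule 4 cannot be satisfied by any choice of tags from the lexicon.
So there is no consistent tagging.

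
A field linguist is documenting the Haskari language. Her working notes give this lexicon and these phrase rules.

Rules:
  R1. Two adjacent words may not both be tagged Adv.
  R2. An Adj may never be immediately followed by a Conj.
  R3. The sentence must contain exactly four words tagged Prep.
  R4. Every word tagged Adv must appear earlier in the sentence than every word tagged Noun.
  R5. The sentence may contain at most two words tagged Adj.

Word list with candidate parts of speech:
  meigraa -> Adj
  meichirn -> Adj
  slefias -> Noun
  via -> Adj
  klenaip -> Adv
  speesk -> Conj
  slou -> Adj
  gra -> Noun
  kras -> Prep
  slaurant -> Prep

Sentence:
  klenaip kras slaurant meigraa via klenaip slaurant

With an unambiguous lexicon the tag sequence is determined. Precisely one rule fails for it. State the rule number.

3

Fixed tagging: Adv Prep Prep Adj Adj Adv Prep.
Applying the rules: R1 pass, R2 pass, R3 fail, R4 pass, R5 pass.
Only rule 3 fails.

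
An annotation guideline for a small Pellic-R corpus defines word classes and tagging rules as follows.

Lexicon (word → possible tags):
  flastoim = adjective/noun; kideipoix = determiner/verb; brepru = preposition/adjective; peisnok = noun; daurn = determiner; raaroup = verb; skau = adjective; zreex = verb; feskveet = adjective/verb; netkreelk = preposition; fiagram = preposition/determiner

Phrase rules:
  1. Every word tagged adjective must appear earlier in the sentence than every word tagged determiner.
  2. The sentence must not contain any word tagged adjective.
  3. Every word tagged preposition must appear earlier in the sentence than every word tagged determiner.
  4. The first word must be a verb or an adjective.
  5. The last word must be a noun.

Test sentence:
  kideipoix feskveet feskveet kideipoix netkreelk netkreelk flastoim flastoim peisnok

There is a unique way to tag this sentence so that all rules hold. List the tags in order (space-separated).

verb verb verb verb preposition preposition noun noun noun

Candidates per position — 1:kideipoix {determiner,verb}; 2:feskveet {adjective,verb}; 3:feskveet {adjective,verb}; 4:kideipoix {determiner,verb}; 5:netkreelk {preposition}; 6:netkreelk {preposition}; 7:flastoim {adjective,noun}; 8:flastoim {adjective,noun}; 9:peisnok {noun}.
Word 1 cannot be determiner — rule 3 would then fail for every completion. It is verb.
Word 2 cannot be adjective — rule 2 would then fail for every completion. It is verb.
Word 3 cannot be adjective — rule 2 would then fail for every completion. It is verb.
Word 4 cannot be determiner — rule 3 would then fail for every completion. It is verb.
Word 7 cannot be adjective — rule 2 would then fail for every completion. It is noun.
Word 8 cannot be adjective — rule 2 would then fail for every completion. It is noun.
The unique satisfying tagging is: verb verb verb verb preposition preposition noun noun noun.
Rule-by-rule: rule 1 holds; rule 2 holds; rule 3 holds; rule 4 holds; rule 5 holds.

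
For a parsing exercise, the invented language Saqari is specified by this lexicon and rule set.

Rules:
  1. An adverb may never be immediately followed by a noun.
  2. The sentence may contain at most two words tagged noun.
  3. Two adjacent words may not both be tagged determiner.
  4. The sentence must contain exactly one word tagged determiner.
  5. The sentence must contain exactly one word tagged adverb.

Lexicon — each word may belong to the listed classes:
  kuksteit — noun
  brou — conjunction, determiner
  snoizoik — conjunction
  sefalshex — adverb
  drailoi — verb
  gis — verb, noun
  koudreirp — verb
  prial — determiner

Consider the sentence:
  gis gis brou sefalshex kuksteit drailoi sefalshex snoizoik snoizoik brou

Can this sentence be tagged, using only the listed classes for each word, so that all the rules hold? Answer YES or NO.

Candidates per position — 1:gis {verb,noun}; 2:gis {verb,noun}; 3:brou {conjunction,determiner}; 4:sefalshex {adverb}; 5:kuksteit {noun}; 6:drailoi {verb}; 7:sefalshex {adverb}; 8:snoizoik {conjunction}; 9:snoizoik {conjunction}; 10:brou {conjunction,determiner}.
Rule 1 cannot be satisfied by any choice of tags from the lexicon.
So there is no consistent tagging.

NO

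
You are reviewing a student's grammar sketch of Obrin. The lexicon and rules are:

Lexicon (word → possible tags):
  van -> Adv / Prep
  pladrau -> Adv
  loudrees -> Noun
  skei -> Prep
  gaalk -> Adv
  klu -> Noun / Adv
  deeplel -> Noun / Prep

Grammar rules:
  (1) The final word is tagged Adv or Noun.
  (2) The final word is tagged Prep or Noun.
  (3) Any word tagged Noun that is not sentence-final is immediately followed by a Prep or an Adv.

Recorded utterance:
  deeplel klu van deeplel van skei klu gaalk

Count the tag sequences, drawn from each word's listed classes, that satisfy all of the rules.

0

Candidates per position — 1:deeplel {Noun,Prep}; 2:klu {Noun,Adv}; 3:van {Adv,Prep}; 4:deeplel {Noun,Prep}; 5:van {Adv,Prep}; 6:skei {Prep}; 7:klu {Noun,Adv}; 8:gaalk {Adv}.
There are 64 candidate sequences in total.
Rule 2 cannot be satisfied by any choice of tags from the lexicon.
So there is no consistent tagging.
Count = 0.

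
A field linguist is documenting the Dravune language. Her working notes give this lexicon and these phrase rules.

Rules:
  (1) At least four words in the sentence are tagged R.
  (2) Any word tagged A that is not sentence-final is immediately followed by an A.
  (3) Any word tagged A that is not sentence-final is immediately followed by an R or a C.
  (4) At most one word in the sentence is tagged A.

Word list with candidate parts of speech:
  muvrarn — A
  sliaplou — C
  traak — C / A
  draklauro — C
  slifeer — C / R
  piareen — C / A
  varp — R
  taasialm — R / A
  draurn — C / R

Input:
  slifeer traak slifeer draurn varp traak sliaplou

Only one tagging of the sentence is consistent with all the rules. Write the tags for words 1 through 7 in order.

Candidates per position — 1:slifeer {C,R}; 2:traak {C,A}; 3:slifeer {C,R}; 4:draurn {C,R}; 5:varp {R}; 6:traak {C,A}; 7:sliaplou {C}.
Position 1: C is ruled out by rule 1; that leaves R.
Position 2: A is ruled out by rule 2; that leaves C.
Position 3: C is ruled out by rule 1; that leaves R.
Position 4: C is ruled out by rule 1; that leaves R.
Position 6: A is ruled out by rule 2; that leaves C.
The only consistent sequence is: R C R R R C C.
Checking: rule 1 satisfied; rule 2 satisfied; rule 3 satisfied; rule 4 satisfied.

R C R R R C C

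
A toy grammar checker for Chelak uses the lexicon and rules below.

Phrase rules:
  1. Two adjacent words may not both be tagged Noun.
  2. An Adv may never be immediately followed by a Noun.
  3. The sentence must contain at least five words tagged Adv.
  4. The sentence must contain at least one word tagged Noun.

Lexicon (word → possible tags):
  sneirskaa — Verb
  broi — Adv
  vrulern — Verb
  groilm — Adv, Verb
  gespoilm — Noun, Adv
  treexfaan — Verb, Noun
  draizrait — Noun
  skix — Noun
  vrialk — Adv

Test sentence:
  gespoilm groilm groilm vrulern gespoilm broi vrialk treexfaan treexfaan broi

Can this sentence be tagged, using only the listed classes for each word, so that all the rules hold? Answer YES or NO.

YES

Candidates per position — 1:gespoilm {Noun,Adv}; 2:groilm {Adv,Verb}; 3:groilm {Adv,Verb}; 4:vrulern {Verb}; 5:gespoilm {Noun,Adv}; 6:broi {Adv}; 7:vrialk {Adv}; 8:treexfaan {Verb,Noun}; 9:treexfaan {Verb,Noun}; 10:broi {Adv}.
One satisfying assignment: Noun Adv Verb Verb Adv Adv Adv Verb Noun Adv.
Checking: rule 1 satisfied; rule 2 satisfied; rule 3 satisfied; rule 4 satisfied.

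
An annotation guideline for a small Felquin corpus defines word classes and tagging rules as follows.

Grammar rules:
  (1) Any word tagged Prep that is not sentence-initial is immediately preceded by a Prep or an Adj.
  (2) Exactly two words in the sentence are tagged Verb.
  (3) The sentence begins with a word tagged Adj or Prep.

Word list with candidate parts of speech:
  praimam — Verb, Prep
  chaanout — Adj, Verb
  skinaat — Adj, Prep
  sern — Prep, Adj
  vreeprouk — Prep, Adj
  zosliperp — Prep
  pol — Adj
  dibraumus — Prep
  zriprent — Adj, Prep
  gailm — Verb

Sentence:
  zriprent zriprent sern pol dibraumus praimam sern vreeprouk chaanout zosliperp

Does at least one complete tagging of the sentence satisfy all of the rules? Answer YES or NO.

NO

Candidates per position — 1:zriprent {Adj,Prep}; 2:zriprent {Adj,Prep}; 3:sern {Prep,Adj}; 4:pol {Adj}; 5:dibraumus {Prep}; 6:praimam {Verb,Prep}; 7:sern {Prep,Adj}; 8:vreeprouk {Prep,Adj}; 9:chaanout {Adj,Verb}; 10:zosliperp {Prep}.
Every candidate sequence violates at least one rule; no consistent tagging exists.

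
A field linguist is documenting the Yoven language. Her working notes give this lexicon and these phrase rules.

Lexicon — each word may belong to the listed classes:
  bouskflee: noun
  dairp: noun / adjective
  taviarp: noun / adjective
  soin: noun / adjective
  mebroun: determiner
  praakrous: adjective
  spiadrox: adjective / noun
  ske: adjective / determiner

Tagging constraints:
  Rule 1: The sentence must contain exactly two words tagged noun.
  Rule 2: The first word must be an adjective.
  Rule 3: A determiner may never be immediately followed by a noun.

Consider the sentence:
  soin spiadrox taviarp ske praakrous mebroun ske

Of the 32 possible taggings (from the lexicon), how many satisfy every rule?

Candidates per position — 1:soin {noun,adjective}; 2:spiadrox {adjective,noun}; 3:taviarp {noun,adjective}; 4:ske {adjective,determiner}; 5:praakrous {adjective}; 6:mebroun {determiner}; 7:ske {adjective,determiner}.
There are 32 candidate sequences in total.
The sequences that satisfy every rule: adjective noun noun adjective adjective determiner adjective; adjective noun noun adjective adjective determiner determiner; adjective noun noun determiner adjective determiner adjective; adjective noun noun determiner adjective determiner determiner.
Count = 4.

4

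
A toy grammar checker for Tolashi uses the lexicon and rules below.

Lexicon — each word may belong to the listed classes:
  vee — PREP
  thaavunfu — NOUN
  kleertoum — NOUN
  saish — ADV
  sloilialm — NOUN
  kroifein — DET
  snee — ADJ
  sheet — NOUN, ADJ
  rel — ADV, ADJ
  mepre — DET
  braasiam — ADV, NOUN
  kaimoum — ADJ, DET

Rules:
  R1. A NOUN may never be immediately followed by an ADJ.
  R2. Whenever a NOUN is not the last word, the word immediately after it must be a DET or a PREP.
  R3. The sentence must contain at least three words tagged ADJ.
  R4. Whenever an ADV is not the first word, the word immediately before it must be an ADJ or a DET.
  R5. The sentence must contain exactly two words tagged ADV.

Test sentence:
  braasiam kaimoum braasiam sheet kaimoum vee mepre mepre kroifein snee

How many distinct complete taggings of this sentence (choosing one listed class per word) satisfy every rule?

Candidates per position — 1:braasiam {ADV,NOUN}; 2:kaimoum {ADJ,DET}; 3:braasiam {ADV,NOUN}; 4:sheet {NOUN,ADJ}; 5:kaimoum {ADJ,DET}; 6:vee {PREP}; 7:mepre {DET}; 8:mepre {DET}; 9:kroifein {DET}; 10:snee {ADJ}.
There are 32 candidate sequences in total.
The sequences that satisfy every rule: ADV ADJ ADV ADJ ADJ PREP DET DET DET ADJ; ADV ADJ ADV ADJ DET PREP DET DET DET ADJ; ADV DET ADV ADJ ADJ PREP DET DET DET ADJ.
Count = 3.

3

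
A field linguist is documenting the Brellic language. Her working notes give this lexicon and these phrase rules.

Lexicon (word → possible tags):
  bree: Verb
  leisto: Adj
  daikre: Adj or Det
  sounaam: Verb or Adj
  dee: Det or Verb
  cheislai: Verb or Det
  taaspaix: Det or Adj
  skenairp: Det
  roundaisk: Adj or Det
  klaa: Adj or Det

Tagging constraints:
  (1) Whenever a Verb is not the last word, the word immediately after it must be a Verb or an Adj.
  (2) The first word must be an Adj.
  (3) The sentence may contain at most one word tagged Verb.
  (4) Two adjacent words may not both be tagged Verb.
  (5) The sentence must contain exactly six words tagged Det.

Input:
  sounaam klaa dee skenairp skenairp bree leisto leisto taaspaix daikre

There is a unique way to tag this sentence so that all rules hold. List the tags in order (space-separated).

Candidates per position — 1:sounaam {Verb,Adj}; 2:klaa {Adj,Det}; 3:dee {Det,Verb}; 4:skenairp {Det}; 5:skenairp {Det}; 6:bree {Verb}; 7:leisto {Adj}; 8:leisto {Adj}; 9:taaspaix {Det,Adj}; 10:daikre {Adj,Det}.
Position 1: Verb is ruled out by rule 2; that leaves Adj.
Position 2: Adj is ruled out by rule 5; that leaves Det.
Position 3: Verb is ruled out by rule 1; that leaves Det.
Position 9: Adj is ruled out by rule 5; that leaves Det.
Position 10: Adj is ruled out by rule 5; that leaves Det.
The only consistent sequence is: Adj Det Det Det Det Verb Adj Adj Det Det.
Rule-by-rule: rule 1 ok; rule 2 ok; rule 3 ok; rule 4 ok; rule 5 ok.

Adj Det Det Det Det Verb Adj Adj Det Det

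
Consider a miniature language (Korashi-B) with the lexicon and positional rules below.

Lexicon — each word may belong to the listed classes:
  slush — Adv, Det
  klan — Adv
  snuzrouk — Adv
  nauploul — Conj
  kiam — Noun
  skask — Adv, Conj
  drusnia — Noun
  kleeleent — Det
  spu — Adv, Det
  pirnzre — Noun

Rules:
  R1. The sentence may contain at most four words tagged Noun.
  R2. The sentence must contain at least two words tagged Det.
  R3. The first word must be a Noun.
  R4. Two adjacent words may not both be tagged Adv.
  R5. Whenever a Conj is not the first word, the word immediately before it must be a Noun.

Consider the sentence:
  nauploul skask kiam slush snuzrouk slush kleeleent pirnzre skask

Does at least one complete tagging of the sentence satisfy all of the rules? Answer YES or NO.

Candidates per position — 1:nauploul {Conj}; 2:skask {Adv,Conj}; 3:kiam {Noun}; 4:slush {Adv,Det}; 5:snuzrouk {Adv}; 6:slush {Adv,Det}; 7:kleeleent {Det}; 8:pirnzre {Noun}; 9:skask {Adv,Conj}.
Rule 3 cannot be satisfied by any choice of tags from the lexicon.
So there is no consistent tagging.

NO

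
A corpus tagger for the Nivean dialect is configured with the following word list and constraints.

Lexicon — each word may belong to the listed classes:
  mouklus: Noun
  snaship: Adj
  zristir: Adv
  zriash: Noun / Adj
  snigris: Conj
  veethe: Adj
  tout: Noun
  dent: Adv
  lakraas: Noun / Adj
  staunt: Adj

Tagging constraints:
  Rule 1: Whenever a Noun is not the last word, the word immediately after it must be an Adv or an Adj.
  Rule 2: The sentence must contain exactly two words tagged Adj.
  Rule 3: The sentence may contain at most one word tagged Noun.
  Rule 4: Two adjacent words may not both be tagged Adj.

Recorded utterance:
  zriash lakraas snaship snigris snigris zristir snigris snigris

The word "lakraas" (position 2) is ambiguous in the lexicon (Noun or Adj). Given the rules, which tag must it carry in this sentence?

Noun

Candidates per position — 1:zriash {Noun,Adj}; 2:lakraas {Noun,Adj}; 3:snaship {Adj}; 4:snigris {Conj}; 5:snigris {Conj}; 6:zristir {Adv}; 7:snigris {Conj}; 8:snigris {Conj}.
If word 2 were Adj, no tagging could satisfy rule 4; so word 2 is Noun.
If word 1 were Noun, no tagging could satisfy rule 1; so word 1 is Adj.
The only consistent sequence is: Adj Noun Adj Conj Conj Adv Conj Conj.
Check: rule 1 ✓; rule 2 ✓; rule 3 ✓; rule 4 ✓.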